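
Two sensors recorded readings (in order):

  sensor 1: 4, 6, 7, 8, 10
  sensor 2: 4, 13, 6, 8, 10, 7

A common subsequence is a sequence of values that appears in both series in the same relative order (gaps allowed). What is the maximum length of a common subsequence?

4

Let dp[i][j] be the LCS length of the first i values of sensor 1 and the first j values of sensor 2. dp[i][j] = dp[i-1][j-1]+1 when the i-th and j-th values match, else max(dp[i-1][j], dp[i][j-1]).
    ·  4 13  6  8 10  7
 ·  0  0  0  0  0  0  0
 4  0  1  1  1  1  1  1
 6  0  1  1  2  2  2  2
 7  0  1  1  2  2  2  3
 8  0  1  1  2  3  3  3
10  0  1  1  2  3  4  4
dp[5][6] = 4. One LCS (by backtracking along matches): 4, 6, 8, 10.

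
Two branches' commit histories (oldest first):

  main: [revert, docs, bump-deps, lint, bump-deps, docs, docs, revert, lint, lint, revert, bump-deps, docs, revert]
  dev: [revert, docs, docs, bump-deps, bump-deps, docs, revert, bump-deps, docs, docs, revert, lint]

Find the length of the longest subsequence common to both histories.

9

Match revert [1,1] → docs [2,3] → bump-deps [3,4] → bump-deps [5,5] → docs [7,6] → revert [11,7] → bump-deps [12,8] → docs [13,10] → revert [14,11] — 9 commits in the same relative order in both. dp[14][12] = 9 confirms this is the maximum.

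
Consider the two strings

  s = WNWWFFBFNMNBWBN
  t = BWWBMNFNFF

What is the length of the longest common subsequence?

One common subsequence of length 6: W [3,2]; then W [4,3]; then B [7,4]; then M [10,5]; then N [11,6]; then N [15,8]. dp[15][10] = 6 confirms this is the maximum.

6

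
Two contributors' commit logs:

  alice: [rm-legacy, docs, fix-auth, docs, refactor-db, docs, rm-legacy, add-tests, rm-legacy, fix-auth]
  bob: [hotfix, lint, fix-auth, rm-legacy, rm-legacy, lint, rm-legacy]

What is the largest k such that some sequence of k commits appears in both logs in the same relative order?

Match rm-legacy [1,4], rm-legacy [7,5], rm-legacy [9,7] — 3 commits in the same relative order in both, and the DP table's final entry dp[10][7] is also 3, so no common subsequence is longer.

3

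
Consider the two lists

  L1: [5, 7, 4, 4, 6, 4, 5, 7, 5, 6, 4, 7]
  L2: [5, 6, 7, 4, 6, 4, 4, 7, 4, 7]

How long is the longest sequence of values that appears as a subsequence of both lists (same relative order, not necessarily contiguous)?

8

Pick 5 (L1 #1, L2 #1), then 7 (L1 #2, L2 #3), then 4 (L1 #3, L2 #4), then 4 (L1 #4, L2 #6), then 4 (L1 #6, L2 #7), then 7 (L1 #8, L2 #8), then 4 (L1 #11, L2 #9), then 7 (L1 #12, L2 #10); all 8 values appear in both, in order. dp[12][10] = 8 confirms this is the maximum.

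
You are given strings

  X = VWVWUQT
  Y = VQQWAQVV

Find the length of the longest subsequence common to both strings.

Let dp[i][j] be the LCS length of the first i characters of X and the first j characters of Y. dp[i][j] = dp[i-1][j-1]+1 when the i-th and j-th characters match, else max(dp[i-1][j], dp[i][j-1]).
    ·  V  Q  Q  W  A  Q  V  V
 ·  0  0  0  0  0  0  0  0  0
 V  0  1  1  1  1  1  1  1  1
 W  0  1  1  1  2  2  2  2  2
 V  0  1  1  1  2  2  2  3  3
 W  0  1  1  1  2  2  2  3  3
 U  0  1  1  1  2  2  2  3  3
 Q  0  1  2  2  2  2  3  3  3
 T  0  1  2  2  2  2  3  3  3
dp[7][8] = 3. One LCS (by backtracking along matches): VWV.

3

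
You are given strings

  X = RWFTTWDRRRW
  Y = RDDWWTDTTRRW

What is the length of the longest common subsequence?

Taking R at X[1]=Y[1]; then W at X[2]=Y[5]; then T at X[4]=Y[8]; then T at X[5]=Y[9]; then R at X[9]=Y[10]; then R at X[10]=Y[11]; then W at X[11]=Y[12] gives a common subsequence of length 7, and the DP table's final entry dp[11][12] is also 7, so no common subsequence is longer.

7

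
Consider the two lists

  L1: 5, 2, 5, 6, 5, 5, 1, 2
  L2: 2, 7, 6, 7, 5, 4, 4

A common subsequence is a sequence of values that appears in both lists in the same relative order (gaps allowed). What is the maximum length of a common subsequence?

3

Taking 2 [2,1]; then 6 [4,3]; then 5 [5,5] gives a common subsequence of length 3. Since dp[8][7] = 3, nothing longer is possible.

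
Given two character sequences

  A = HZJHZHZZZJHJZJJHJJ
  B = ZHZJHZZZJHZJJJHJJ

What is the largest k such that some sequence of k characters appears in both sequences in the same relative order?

Taking H (A #1, B #2); then Z (A #2, B #3); then J (A #3, B #4); then H (A #6, B #5); then Z (A #7, B #6); then Z (A #8, B #7); then Z (A #9, B #8); then J (A #10, B #9); then H (A #11, B #10); then J (A #12, B #12); then J (A #14, B #13); then J (A #15, B #14); then H (A #16, B #15); then J (A #17, B #16); then J (A #18, B #17) gives a common subsequence of length 15. Since dp[18][17] = 15, nothing longer is possible.

15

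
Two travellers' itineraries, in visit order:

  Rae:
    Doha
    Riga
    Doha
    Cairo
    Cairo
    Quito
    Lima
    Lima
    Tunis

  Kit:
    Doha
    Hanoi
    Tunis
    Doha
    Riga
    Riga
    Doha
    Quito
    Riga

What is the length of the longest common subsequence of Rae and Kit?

4

Pick Doha (Rae #1, Kit #4), then Riga (Rae #2, Kit #6), then Doha (Rae #3, Kit #7), then Quito (Rae #6, Kit #8); all 4 stops appear in both, in order. dp[9][9] = 4 confirms this is the maximum.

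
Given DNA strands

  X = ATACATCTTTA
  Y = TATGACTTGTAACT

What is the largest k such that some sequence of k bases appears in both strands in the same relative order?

8

Pick A (X #1, Y #2); then T (X #2, Y #3); then A (X #3, Y #5); then C (X #4, Y #6); then T (X #6, Y #7); then T (X #8, Y #8); then T (X #9, Y #10); then T (X #10, Y #14); all 8 bases appear in both, in order, and the DP table's final entry dp[11][14] is also 8, so no common subsequence is longer.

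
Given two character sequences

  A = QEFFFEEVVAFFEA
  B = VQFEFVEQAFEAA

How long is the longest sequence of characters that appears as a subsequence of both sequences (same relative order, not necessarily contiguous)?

Taking Q (A #1, B #2), then E (A #2, B #4), then F (A #3, B #5), then E (A #6, B #7), then A (A #10, B #9), then F (A #12, B #10), then E (A #13, B #11), then A (A #14, B #13) gives a common subsequence of length 8, and the DP table's final entry dp[14][13] is also 8, so no common subsequence is longer.

8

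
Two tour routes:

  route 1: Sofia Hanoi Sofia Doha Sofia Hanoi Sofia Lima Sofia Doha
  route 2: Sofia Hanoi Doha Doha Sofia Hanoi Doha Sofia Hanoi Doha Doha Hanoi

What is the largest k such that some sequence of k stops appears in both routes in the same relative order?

Pick Sofia (route 1 #1, route 2 #1), Hanoi (route 1 #2, route 2 #2), Sofia (route 1 #3, route 2 #5), Doha (route 1 #4, route 2 #7), Sofia (route 1 #5, route 2 #8), Hanoi (route 1 #6, route 2 #9), Doha (route 1 #10, route 2 #11); all 7 stops appear in both, in order. Since dp[10][12] = 7, nothing longer is possible.

7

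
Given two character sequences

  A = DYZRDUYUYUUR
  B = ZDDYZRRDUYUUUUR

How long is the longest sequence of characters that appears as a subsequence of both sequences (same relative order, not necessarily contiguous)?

Match D (A #1, B #3); then Y (A #2, B #4); then Z (A #3, B #5); then R (A #4, B #7); then D (A #5, B #8); then U (A #6, B #9); then Y (A #7, B #10); then U (A #8, B #12); then U (A #10, B #13); then U (A #11, B #14); then R (A #12, B #15) — 11 characters in the same relative order in both, and the DP table's final entry dp[12][15] is also 11, so no common subsequence is longer.

11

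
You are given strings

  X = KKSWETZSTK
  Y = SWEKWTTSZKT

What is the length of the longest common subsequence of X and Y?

6

Let dp[i][j] be the LCS length of the first i characters of X and the first j characters of Y. dp[i][j] = dp[i-1][j-1]+1 when the i-th and j-th characters match, else max(dp[i-1][j], dp[i][j-1]).
    ·  S  W  E  K  W  T  T  S  Z  K  T
 ·  0  0  0  0  0  0  0  0  0  0  0  0
 K  0  0  0  0  1  1  1  1  1  1  1  1
 K  0  0  0  0  1  1  1  1  1  1  2  2
 S  0  1  1  1  1  1  1  1  2  2  2  2
 W  0  1  2  2  2  2  2  2  2  2  2  2
 E  0  1  2  3  3  3  3  3  3  3  3  3
 T  0  1  2  3  3  3  4  4  4  4  4  4
 Z  0  1  2  3  3  3  4  4  4  5  5  5
 S  0  1  2  3  3  3  4  4  5  5  5  5
 T  0  1  2  3  3  3  4  5  5  5  5  6
 K  0  1  2  3  4  4  4  5  5  5  6  6
dp[10][11] = 6. One LCS (by backtracking along matches): SWETZT.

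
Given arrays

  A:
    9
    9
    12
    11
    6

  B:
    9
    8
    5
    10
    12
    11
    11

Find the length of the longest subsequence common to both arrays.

3

One common subsequence of length 3: 9 (A #1, B #1); then 12 (A #3, B #5); then 11 (A #4, B #7). The LCS DP gives dp[5][7] = 3, so this is optimal.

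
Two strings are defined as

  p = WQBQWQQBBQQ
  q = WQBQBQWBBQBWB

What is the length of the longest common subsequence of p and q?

8

Pick W (p #1, q #1), Q (p #2, q #4), B (p #3, q #5), Q (p #4, q #6), W (p #5, q #7), Q (p #7, q #10), B (p #8, q #11), B (p #9, q #13); all 8 characters appear in both, in order. Since dp[11][13] = 8, nothing longer is possible.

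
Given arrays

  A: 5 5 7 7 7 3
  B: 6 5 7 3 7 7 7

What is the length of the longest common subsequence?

4

Pick 5 (A #1, B #2); then 7 (A #3, B #5); then 7 (A #4, B #6); then 7 (A #5, B #7); all 4 values appear in both, in order. dp[6][7] = 4 confirms this is the maximum.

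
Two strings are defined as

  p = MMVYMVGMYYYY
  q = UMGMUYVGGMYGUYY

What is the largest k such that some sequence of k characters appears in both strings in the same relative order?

9

One common subsequence of length 9: M (p #1, q #2), M (p #2, q #4), Y (p #4, q #6), V (p #6, q #7), G (p #7, q #9), M (p #8, q #10), Y (p #9, q #11), Y (p #11, q #14), Y (p #12, q #15). The LCS DP gives dp[12][15] = 9, so this is optimal.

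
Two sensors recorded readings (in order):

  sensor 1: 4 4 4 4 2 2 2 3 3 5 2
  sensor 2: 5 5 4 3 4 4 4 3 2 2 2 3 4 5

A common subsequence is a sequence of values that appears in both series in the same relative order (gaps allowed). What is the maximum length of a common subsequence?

One common subsequence of length 9: 4 (sensor 1 #1, sensor 2 #3) → 4 (sensor 1 #2, sensor 2 #5) → 4 (sensor 1 #3, sensor 2 #6) → 4 (sensor 1 #4, sensor 2 #7) → 2 (sensor 1 #5, sensor 2 #9) → 2 (sensor 1 #6, sensor 2 #10) → 2 (sensor 1 #7, sensor 2 #11) → 3 (sensor 1 #8, sensor 2 #12) → 5 (sensor 1 #10, sensor 2 #14). The LCS DP gives dp[11][14] = 9, so this is optimal.

9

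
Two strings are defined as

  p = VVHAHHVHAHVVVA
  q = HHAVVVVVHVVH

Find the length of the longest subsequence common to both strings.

6

Pick V at p[1]=q[6], V at p[2]=q[7], V at p[7]=q[8], H at p[10]=q[9], V at p[11]=q[10], V at p[12]=q[11]; all 6 characters appear in both, in order. Since dp[14][12] = 6, nothing longer is possible.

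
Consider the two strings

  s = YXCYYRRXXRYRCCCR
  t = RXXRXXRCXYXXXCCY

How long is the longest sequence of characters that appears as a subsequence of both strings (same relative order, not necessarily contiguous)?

8

Pick X [2,3], then R [7,4], then X [8,5], then X [9,6], then R [10,7], then Y [11,10], then C [13,14], then C [14,15]; all 8 characters appear in both, in order. Since dp[16][16] = 8, nothing longer is possible.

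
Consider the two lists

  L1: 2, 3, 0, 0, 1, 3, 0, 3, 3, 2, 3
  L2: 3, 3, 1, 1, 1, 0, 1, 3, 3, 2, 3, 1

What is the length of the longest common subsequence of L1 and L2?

7

Match 3 (L1 #2, L2 #2), then 0 (L1 #4, L2 #6), then 1 (L1 #5, L2 #7), then 3 (L1 #8, L2 #8), then 3 (L1 #9, L2 #9), then 2 (L1 #10, L2 #10), then 3 (L1 #11, L2 #11) — 7 values in the same relative order in both, and the DP table's final entry dp[11][12] is also 7, so no common subsequence is longer.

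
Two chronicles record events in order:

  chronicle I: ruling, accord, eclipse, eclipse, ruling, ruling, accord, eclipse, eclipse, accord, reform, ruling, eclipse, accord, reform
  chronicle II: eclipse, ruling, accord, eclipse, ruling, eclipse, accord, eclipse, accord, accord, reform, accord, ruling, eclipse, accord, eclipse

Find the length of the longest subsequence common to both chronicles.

Taking ruling [1,2], accord [2,3], eclipse [3,4], eclipse [4,6], accord [7,7], eclipse [8,8], accord [10,10], reform [11,11], ruling [12,13], eclipse [13,14], accord [14,15] gives a common subsequence of length 11. Since dp[15][16] = 11, nothing longer is possible.

11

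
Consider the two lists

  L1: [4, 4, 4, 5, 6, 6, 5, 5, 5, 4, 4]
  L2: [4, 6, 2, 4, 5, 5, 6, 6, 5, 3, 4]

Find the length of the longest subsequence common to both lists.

One common subsequence of length 7: 4 at L1[1]=L2[1], 4 at L1[2]=L2[4], 5 at L1[4]=L2[6], 6 at L1[5]=L2[7], 6 at L1[6]=L2[8], 5 at L1[7]=L2[9], 4 at L1[11]=L2[11]. The LCS DP gives dp[11][11] = 7, so this is optimal.

7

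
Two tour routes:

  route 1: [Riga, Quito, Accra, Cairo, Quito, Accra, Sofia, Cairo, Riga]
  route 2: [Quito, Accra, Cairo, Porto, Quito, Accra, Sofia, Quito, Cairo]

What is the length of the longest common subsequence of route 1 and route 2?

Match Quito at route 1[2]=route 2[1], then Accra at route 1[3]=route 2[2], then Cairo at route 1[4]=route 2[3], then Quito at route 1[5]=route 2[5], then Accra at route 1[6]=route 2[6], then Sofia at route 1[7]=route 2[7], then Cairo at route 1[8]=route 2[9] — 7 stops in the same relative order in both. dp[9][9] = 7 confirms this is the maximum.

7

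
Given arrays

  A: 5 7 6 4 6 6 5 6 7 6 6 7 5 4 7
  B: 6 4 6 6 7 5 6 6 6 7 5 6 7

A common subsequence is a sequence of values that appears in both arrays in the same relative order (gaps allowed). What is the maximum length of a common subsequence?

One common subsequence of length 11: 6 at A[3]=B[1], 4 at A[4]=B[2], 6 at A[5]=B[3], 6 at A[6]=B[4], 5 at A[7]=B[6], 6 at A[8]=B[7], 6 at A[10]=B[8], 6 at A[11]=B[9], 7 at A[12]=B[10], 5 at A[13]=B[11], 7 at A[15]=B[13]. Since dp[15][13] = 11, nothing longer is possible.

11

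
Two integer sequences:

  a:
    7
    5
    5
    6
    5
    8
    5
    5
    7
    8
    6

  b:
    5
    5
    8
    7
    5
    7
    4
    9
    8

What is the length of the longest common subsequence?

Pick 5 (a #3, b #1) → 5 (a #5, b #2) → 8 (a #6, b #3) → 5 (a #8, b #5) → 7 (a #9, b #6) → 8 (a #10, b #9); all 6 values appear in both, in order, and the DP table's final entry dp[11][9] is also 6, so no common subsequence is longer.

6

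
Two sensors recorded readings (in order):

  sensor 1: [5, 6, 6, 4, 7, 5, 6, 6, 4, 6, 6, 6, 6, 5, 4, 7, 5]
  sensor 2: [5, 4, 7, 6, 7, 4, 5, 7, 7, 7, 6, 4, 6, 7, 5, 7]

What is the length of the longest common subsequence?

9

Match 5 (sensor 1 #1, sensor 2 #1), 6 (sensor 1 #2, sensor 2 #4), 4 (sensor 1 #4, sensor 2 #6), 7 (sensor 1 #5, sensor 2 #10), 6 (sensor 1 #8, sensor 2 #11), 4 (sensor 1 #9, sensor 2 #12), 6 (sensor 1 #10, sensor 2 #13), 5 (sensor 1 #14, sensor 2 #15), 7 (sensor 1 #16, sensor 2 #16) — 9 values in the same relative order in both. Since dp[17][16] = 9, nothing longer is possible.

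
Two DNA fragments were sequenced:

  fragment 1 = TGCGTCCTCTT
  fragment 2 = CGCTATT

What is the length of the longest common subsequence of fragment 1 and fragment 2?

One common subsequence of length 6: C [3,1], G [4,2], C [7,3], T [8,4], T [10,6], T [11,7]. Since dp[11][7] = 6, nothing longer is possible.

6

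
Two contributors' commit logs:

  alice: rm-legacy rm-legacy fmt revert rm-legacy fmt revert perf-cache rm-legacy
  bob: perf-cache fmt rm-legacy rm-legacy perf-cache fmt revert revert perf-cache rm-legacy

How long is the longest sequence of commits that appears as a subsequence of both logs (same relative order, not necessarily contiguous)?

Pick rm-legacy at alice[1]=bob[3], then rm-legacy at alice[2]=bob[4], then fmt at alice[3]=bob[6], then revert at alice[4]=bob[7], then revert at alice[7]=bob[8], then perf-cache at alice[8]=bob[9], then rm-legacy at alice[9]=bob[10]; all 7 commits appear in both, in order, and the DP table's final entry dp[9][10] is also 7, so no common subsequence is longer.

7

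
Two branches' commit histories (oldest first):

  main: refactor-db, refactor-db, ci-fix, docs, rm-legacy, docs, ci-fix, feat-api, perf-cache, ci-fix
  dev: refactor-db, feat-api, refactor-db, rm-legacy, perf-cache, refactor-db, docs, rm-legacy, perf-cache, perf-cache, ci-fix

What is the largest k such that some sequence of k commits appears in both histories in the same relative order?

One common subsequence of length 6: refactor-db [1,3]; then refactor-db [2,6]; then docs [4,7]; then rm-legacy [5,8]; then perf-cache [9,10]; then ci-fix [10,11]. The LCS DP gives dp[10][11] = 6, so this is optimal.

6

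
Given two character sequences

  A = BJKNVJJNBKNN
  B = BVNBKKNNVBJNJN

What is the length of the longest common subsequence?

7

Match B (A #1, B #4), K (A #3, B #6), N (A #4, B #8), V (A #5, B #9), J (A #6, B #11), J (A #7, B #13), N (A #12, B #14) — 7 characters in the same relative order in both, and the DP table's final entry dp[12][14] is also 7, so no common subsequence is longer.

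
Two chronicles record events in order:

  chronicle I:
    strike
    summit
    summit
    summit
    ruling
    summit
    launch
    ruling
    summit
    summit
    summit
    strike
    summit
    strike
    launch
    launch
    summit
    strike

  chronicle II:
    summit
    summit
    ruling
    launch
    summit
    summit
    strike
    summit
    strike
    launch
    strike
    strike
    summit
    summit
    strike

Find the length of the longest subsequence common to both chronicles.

One common subsequence of length 12: summit at chronicle I[3]=chronicle II[1], summit at chronicle I[4]=chronicle II[2], ruling at chronicle I[5]=chronicle II[3], launch at chronicle I[7]=chronicle II[4], summit at chronicle I[10]=chronicle II[5], summit at chronicle I[11]=chronicle II[6], strike at chronicle I[12]=chronicle II[7], summit at chronicle I[13]=chronicle II[8], strike at chronicle I[14]=chronicle II[9], launch at chronicle I[15]=chronicle II[10], summit at chronicle I[17]=chronicle II[14], strike at chronicle I[18]=chronicle II[15], and the DP table's final entry dp[18][15] is also 12, so no common subsequence is longer.

12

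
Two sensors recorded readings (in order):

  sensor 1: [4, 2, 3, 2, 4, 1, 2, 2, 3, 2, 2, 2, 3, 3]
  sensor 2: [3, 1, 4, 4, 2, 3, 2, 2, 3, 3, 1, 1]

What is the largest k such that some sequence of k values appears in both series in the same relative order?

Taking 4 [1,3], 4 [5,4], 2 [8,5], 3 [9,6], 2 [11,7], 2 [12,8], 3 [13,9], 3 [14,10] gives a common subsequence of length 8. The LCS DP gives dp[14][12] = 8, so this is optimal.

8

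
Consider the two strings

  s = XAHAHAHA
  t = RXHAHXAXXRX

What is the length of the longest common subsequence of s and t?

Let dp[i][j] be the LCS length of the first i characters of s and the first j characters of t. dp[i][j] = dp[i-1][j-1]+1 when the i-th and j-th characters match, else max(dp[i-1][j], dp[i][j-1]).
    ·  R  X  H  A  H  X  A  X  X  R  X
 ·  0  0  0  0  0  0  0  0  0  0  0  0
 X  0  0  1  1  1  1  1  1  1  1  1  1
 A  0  0  1  1  2  2  2  2  2  2  2  2
 H  0  0  1  2  2  3  3  3  3  3  3  3
 A  0  0  1  2  3  3  3  4  4  4  4  4
 H  0  0  1  2  3  4  4  4  4  4  4  4
 A  0  0  1  2  3  4  4  5  5  5  5  5
 H  0  0  1  2  3  4  4  5  5  5  5  5
 A  0  0  1  2  3  4  4  5  5  5  5  5
dp[8][11] = 5. One LCS (by backtracking along matches): XHAHA.

5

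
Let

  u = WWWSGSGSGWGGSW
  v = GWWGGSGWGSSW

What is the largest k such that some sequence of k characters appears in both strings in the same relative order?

One common subsequence of length 10: W [2,2] → W [3,3] → G [5,4] → G [7,5] → S [8,6] → G [9,7] → W [10,8] → G [11,9] → S [13,11] → W [14,12]. The LCS DP gives dp[14][12] = 10, so this is optimal.

10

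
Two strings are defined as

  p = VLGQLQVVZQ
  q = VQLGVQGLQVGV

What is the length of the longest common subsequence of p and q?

8

Pick V (p #1, q #1), then L (p #2, q #3), then G (p #3, q #4), then Q (p #4, q #6), then L (p #5, q #8), then Q (p #6, q #9), then V (p #7, q #10), then V (p #8, q #12); all 8 characters appear in both, in order. dp[10][12] = 8 confirms this is the maximum.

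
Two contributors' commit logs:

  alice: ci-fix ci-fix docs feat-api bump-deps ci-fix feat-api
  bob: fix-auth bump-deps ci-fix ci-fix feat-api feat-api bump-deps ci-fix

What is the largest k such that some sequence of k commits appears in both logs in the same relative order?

Match ci-fix (alice #1, bob #3), then ci-fix (alice #2, bob #4), then feat-api (alice #4, bob #6), then bump-deps (alice #5, bob #7), then ci-fix (alice #6, bob #8) — 5 commits in the same relative order in both, and the DP table's final entry dp[7][8] is also 5, so no common subsequence is longer.

5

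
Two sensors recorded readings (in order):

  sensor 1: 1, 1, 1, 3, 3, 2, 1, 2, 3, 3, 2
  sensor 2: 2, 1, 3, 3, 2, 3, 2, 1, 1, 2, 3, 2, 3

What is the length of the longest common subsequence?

8

Match 1 (sensor 1 #1, sensor 2 #2) → 3 (sensor 1 #4, sensor 2 #4) → 3 (sensor 1 #5, sensor 2 #6) → 2 (sensor 1 #6, sensor 2 #7) → 1 (sensor 1 #7, sensor 2 #9) → 2 (sensor 1 #8, sensor 2 #10) → 3 (sensor 1 #9, sensor 2 #11) → 3 (sensor 1 #10, sensor 2 #13) — 8 values in the same relative order in both. Since dp[11][13] = 8, nothing longer is possible.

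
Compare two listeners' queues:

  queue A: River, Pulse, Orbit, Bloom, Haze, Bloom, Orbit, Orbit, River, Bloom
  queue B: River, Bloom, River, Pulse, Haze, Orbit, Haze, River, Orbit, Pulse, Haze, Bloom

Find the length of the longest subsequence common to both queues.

6

Match River at queue A[1]=queue B[3], then Pulse at queue A[2]=queue B[4], then Orbit at queue A[3]=queue B[6], then Haze at queue A[5]=queue B[7], then Orbit at queue A[7]=queue B[9], then Bloom at queue A[10]=queue B[12] — 6 songs in the same relative order in both. dp[10][12] = 6 confirms this is the maximum.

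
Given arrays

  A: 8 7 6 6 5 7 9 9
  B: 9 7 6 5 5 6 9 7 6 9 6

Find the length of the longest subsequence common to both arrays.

Let dp[i][j] be the LCS length of the first i values of A and the first j values of B. dp[i][j] = dp[i-1][j-1]+1 when the i-th and j-th values match, else max(dp[i-1][j], dp[i][j-1]).
    ·  9  7  6  5  5  6  9  7  6  9  6
 ·  0  0  0  0  0  0  0  0  0  0  0  0
 8  0  0  0  0  0  0  0  0  0  0  0  0
 7  0  0  1  1  1  1  1  1  1  1  1  1
 6  0  0  1  2  2  2  2  2  2  2  2  2
 6  0  0  1  2  2  2  3  3  3  3  3  3
 5  0  0  1  2  3  3  3  3  3  3  3  3
 7  0  0  1  2  3  3  3  3  4  4  4  4
 9  0  1  1  2  3  3  3  4  4  4  5  5
 9  0  1  1  2  3  3  3  4  4  4  5  5
dp[8][11] = 5. One LCS (by backtracking along matches): 7, 6, 6, 7, 9.

5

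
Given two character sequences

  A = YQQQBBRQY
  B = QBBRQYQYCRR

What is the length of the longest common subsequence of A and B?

Let dp[i][j] be the LCS length of the first i characters of A and the first j characters of B. dp[i][j] = dp[i-1][j-1]+1 when the i-th and j-th characters match, else max(dp[i-1][j], dp[i][j-1]).
    ·  Q  B  B  R  Q  Y  Q  Y  C  R  R
 ·  0  0  0  0  0  0  0  0  0  0  0  0
 Y  0  0  0  0  0  0  1  1  1  1  1  1
 Q  0  1  1  1  1  1  1  2  2  2  2  2
 Q  0  1  1  1  1  2  2  2  2  2  2  2
 Q  0  1  1  1  1  2  2  3  3  3  3  3
 B  0  1  2  2  2  2  2  3  3  3  3  3
 B  0  1  2  3  3  3  3  3  3  3  3  3
 R  0  1  2  3  4  4  4  4  4  4  4  4
 Q  0  1  2  3  4  5  5  5  5  5  5  5
 Y  0  1  2  3  4  5  6  6  6  6  6  6
dp[9][11] = 6. One LCS (by backtracking along matches): QBBRQY.

6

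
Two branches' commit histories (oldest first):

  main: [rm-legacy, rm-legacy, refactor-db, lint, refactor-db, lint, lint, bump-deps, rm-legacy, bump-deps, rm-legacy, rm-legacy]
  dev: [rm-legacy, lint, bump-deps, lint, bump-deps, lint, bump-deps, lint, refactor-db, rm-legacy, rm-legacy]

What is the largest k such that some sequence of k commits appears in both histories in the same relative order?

One common subsequence of length 7: rm-legacy [2,1]; then lint [4,2]; then lint [6,4]; then lint [7,6]; then bump-deps [8,7]; then rm-legacy [11,10]; then rm-legacy [12,11]. dp[12][11] = 7 confirms this is the maximum.

7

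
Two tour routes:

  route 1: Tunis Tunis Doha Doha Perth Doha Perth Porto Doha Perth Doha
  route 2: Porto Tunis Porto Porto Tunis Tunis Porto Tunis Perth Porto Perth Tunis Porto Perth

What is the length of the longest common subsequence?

6

Taking Tunis (route 1 #1, route 2 #6) → Tunis (route 1 #2, route 2 #8) → Perth (route 1 #5, route 2 #9) → Perth (route 1 #7, route 2 #11) → Porto (route 1 #8, route 2 #13) → Perth (route 1 #10, route 2 #14) gives a common subsequence of length 6, and the DP table's final entry dp[11][14] is also 6, so no common subsequence is longer.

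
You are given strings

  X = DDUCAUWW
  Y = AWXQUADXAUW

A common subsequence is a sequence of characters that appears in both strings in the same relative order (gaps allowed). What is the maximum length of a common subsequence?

4

Pick D (X #1, Y #7), A (X #5, Y #9), U (X #6, Y #10), W (X #8, Y #11); all 4 characters appear in both, in order. Since dp[8][11] = 4, nothing longer is possible.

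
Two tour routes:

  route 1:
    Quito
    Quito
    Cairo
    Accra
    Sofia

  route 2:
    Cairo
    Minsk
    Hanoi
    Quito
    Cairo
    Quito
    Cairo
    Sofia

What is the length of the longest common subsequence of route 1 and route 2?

Match Quito [1,4], Quito [2,6], Cairo [3,7], Sofia [5,8] — 4 stops in the same relative order in both, and the DP table's final entry dp[5][8] is also 4, so no common subsequence is longer.

4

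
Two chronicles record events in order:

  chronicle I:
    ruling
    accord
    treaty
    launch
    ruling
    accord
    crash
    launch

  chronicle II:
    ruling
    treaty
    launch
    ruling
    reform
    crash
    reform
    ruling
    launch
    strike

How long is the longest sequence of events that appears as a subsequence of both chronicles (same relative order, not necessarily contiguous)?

One common subsequence of length 6: ruling (chronicle I #1, chronicle II #1), then treaty (chronicle I #3, chronicle II #2), then launch (chronicle I #4, chronicle II #3), then ruling (chronicle I #5, chronicle II #4), then crash (chronicle I #7, chronicle II #6), then launch (chronicle I #8, chronicle II #9), and the DP table's final entry dp[8][10] is also 6, so no common subsequence is longer.

6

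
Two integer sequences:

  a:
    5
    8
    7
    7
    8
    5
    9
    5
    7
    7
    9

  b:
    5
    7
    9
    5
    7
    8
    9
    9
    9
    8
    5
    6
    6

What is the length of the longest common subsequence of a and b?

6

Let dp[i][j] be the LCS length of the first i values of a and the first j values of b. dp[i][j] = dp[i-1][j-1]+1 when the i-th and j-th values match, else max(dp[i-1][j], dp[i][j-1]).
    ·  5  7  9  5  7  8  9  9  9  8  5  6  6
 ·  0  0  0  0  0  0  0  0  0  0  0  0  0  0
 5  0  1  1  1  1  1  1  1  1  1  1  1  1  1
 8  0  1  1  1  1  1  2  2  2  2  2  2  2  2
 7  0  1  2  2  2  2  2  2  2  2  2  2  2  2
 7  0  1  2  2  2  3  3  3  3  3  3  3  3  3
 8  0  1  2  2  2  3  4  4  4  4  4  4  4  4
 5  0  1  2  2  3  3  4  4  4  4  4  5  5  5
 9  0  1  2  3  3  3  4  5  5  5  5  5  5  5
 5  0  1  2  3  4  4  4  5  5  5  5  6  6  6
 7  0  1  2  3  4  5  5  5  5  5  5  6  6  6
 7  0  1  2  3  4  5  5  5  5  5  5  6  6  6
 9  0  1  2  3  4  5  5  6  6  6  6  6  6  6
dp[11][13] = 6. One LCS (by backtracking along matches): 5, 7, 7, 8, 9, 5.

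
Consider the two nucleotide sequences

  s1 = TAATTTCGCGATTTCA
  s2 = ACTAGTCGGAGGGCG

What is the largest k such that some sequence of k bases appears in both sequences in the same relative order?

8

Taking T (s1 #1, s2 #3), then A (s1 #2, s2 #4), then T (s1 #6, s2 #6), then C (s1 #7, s2 #7), then G (s1 #8, s2 #8), then G (s1 #10, s2 #9), then A (s1 #11, s2 #10), then C (s1 #15, s2 #14) gives a common subsequence of length 8. The LCS DP gives dp[16][15] = 8, so this is optimal.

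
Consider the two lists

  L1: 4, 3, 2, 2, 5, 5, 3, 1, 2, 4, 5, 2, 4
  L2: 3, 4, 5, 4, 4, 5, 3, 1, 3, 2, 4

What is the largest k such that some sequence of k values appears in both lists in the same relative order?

7

Let dp[i][j] be the LCS length of the first i values of L1 and the first j values of L2. dp[i][j] = dp[i-1][j-1]+1 when the i-th and j-th values match, else max(dp[i-1][j], dp[i][j-1]).
    ·  3  4  5  4  4  5  3  1  3  2  4
 ·  0  0  0  0  0  0  0  0  0  0  0  0
 4  0  0  1  1  1  1  1  1  1  1  1  1
 3  0  1  1  1  1  1  1  2  2  2  2  2
 2  0  1  1  1  1  1  1  2  2  2  3  3
 2  0  1  1  1  1  1  1  2  2  2  3  3
 5  0  1  1  2  2  2  2  2  2  2  3  3
 5  0  1  1  2  2  2  3  3  3  3  3  3
 3  0  1  1  2  2  2  3  4  4  4  4  4
 1  0  1  1  2  2  2  3  4  5  5  5  5
 2  0  1  1  2  2  2  3  4  5  5  6  6
 4  0  1  2  2  3  3  3  4  5  5  6  7
 5  0  1  2  3  3  3  4  4  5  5  6  7
 2  0  1  2  3  3  3  4  4  5  5  6  7
 4  0  1  2  3  4  4  4  4  5  5  6  7
dp[13][11] = 7. One LCS (by backtracking along matches): 4, 5, 5, 3, 1, 2, 4.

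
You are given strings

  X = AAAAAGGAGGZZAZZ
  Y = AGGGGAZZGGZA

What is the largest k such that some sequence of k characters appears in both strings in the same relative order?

8

Pick A (X #1, Y #1), G (X #6, Y #4), G (X #7, Y #5), A (X #8, Y #6), G (X #9, Y #9), G (X #10, Y #10), Z (X #12, Y #11), A (X #13, Y #12); all 8 characters appear in both, in order, and the DP table's final entry dp[15][12] is also 8, so no common subsequence is longer.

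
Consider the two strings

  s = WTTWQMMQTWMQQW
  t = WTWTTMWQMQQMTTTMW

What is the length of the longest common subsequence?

Pick W at s[1]=t[3], T at s[2]=t[4], T at s[3]=t[5], W at s[4]=t[7], Q at s[5]=t[8], M at s[6]=t[9], M at s[7]=t[12], T at s[9]=t[15], M at s[11]=t[16], W at s[14]=t[17]; all 10 characters appear in both, in order. dp[14][17] = 10 confirms this is the maximum.

10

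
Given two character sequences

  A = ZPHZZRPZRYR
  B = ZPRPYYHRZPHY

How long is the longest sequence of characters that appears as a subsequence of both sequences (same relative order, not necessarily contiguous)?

One common subsequence of length 6: Z (A #1, B #1), P (A #2, B #4), H (A #3, B #7), Z (A #5, B #9), P (A #7, B #10), Y (A #10, B #12). dp[11][12] = 6 confirms this is the maximum.

6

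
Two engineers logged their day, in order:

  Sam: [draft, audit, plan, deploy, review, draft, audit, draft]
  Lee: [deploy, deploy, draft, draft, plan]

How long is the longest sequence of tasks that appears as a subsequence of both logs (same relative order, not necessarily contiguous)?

Taking deploy (Sam #4, Lee #2) → draft (Sam #6, Lee #3) → draft (Sam #8, Lee #4) gives a common subsequence of length 3, and the DP table's final entry dp[8][5] is also 3, so no common subsequence is longer.

3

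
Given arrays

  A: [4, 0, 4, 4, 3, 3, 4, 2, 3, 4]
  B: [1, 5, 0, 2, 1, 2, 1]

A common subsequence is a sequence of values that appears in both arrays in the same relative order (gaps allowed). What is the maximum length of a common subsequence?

2

Pick 0 (A #2, B #3); then 2 (A #8, B #6); all 2 values appear in both, in order, and the DP table's final entry dp[10][7] is also 2, so no common subsequence is longer.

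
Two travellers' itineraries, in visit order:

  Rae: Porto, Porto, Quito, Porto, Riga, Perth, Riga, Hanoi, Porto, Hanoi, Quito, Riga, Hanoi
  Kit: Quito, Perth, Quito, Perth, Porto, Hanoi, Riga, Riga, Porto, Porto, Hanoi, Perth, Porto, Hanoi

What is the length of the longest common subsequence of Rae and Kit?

7

Taking Quito at Rae[3]=Kit[3]; then Porto at Rae[4]=Kit[5]; then Riga at Rae[5]=Kit[7]; then Riga at Rae[7]=Kit[8]; then Hanoi at Rae[8]=Kit[11]; then Porto at Rae[9]=Kit[13]; then Hanoi at Rae[13]=Kit[14] gives a common subsequence of length 7. The LCS DP gives dp[13][14] = 7, so this is optimal.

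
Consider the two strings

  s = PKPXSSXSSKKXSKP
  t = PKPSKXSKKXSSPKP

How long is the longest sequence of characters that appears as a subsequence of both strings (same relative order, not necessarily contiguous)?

12

Match P (s #1, t #1), then K (s #2, t #2), then P (s #3, t #3), then S (s #5, t #4), then X (s #7, t #6), then S (s #9, t #7), then K (s #10, t #8), then K (s #11, t #9), then X (s #12, t #10), then S (s #13, t #12), then K (s #14, t #14), then P (s #15, t #15) — 12 characters in the same relative order in both. The LCS DP gives dp[15][15] = 12, so this is optimal.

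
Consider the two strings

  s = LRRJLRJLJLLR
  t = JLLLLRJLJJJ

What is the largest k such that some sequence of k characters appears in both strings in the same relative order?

6

Let dp[i][j] be the LCS length of the first i characters of s and the first j characters of t. dp[i][j] = dp[i-1][j-1]+1 when the i-th and j-th characters match, else max(dp[i-1][j], dp[i][j-1]).
    ·  J  L  L  L  L  R  J  L  J  J  J
 ·  0  0  0  0  0  0  0  0  0  0  0  0
 L  0  0  1  1  1  1  1  1  1  1  1  1
 R  0  0  1  1  1  1  2  2  2  2  2  2
 R  0  0  1  1  1  1  2  2  2  2  2  2
 J  0  1  1  1  1  1  2  3  3  3  3  3
 L  0  1  2  2  2  2  2  3  4  4  4  4
 R  0  1  2  2  2  2  3  3  4  4  4  4
 J  0  1  2  2  2  2  3  4  4  5  5  5
 L  0  1  2  3  3  3  3  4  5  5  5  5
 J  0  1  2  3  3  3  3  4  5  6  6  6
 L  0  1  2  3  4  4  4  4  5  6  6  6
 L  0  1  2  3  4  5  5  5  5  6  6  6
 R  0  1  2  3  4  5  6  6  6  6  6  6
dp[12][11] = 6. One LCS (by backtracking along matches): LRJLJJ.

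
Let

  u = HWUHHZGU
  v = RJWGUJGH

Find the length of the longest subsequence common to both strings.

Let dp[i][j] be the LCS length of the first i characters of u and the first j characters of v. dp[i][j] = dp[i-1][j-1]+1 when the i-th and j-th characters match, else max(dp[i-1][j], dp[i][j-1]).
    ·  R  J  W  G  U  J  G  H
 ·  0  0  0  0  0  0  0  0  0
 H  0  0  0  0  0  0  0  0  1
 W  0  0  0  1  1  1  1  1  1
 U  0  0  0  1  1  2  2  2  2
 H  0  0  0  1  1  2  2  2  3
 H  0  0  0  1  1  2  2  2  3
 Z  0  0  0  1  1  2  2  2  3
 G  0  0  0  1  2  2  2  3  3
 U  0  0  0  1  2  3  3  3  3
dp[8][8] = 3. One LCS (by backtracking along matches): WUH.

3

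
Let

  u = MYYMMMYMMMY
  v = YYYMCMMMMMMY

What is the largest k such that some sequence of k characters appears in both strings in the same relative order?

9

Let dp[i][j] be the LCS length of the first i characters of u and the first j characters of v. dp[i][j] = dp[i-1][j-1]+1 when the i-th and j-th characters match, else max(dp[i-1][j], dp[i][j-1]).
    ·  Y  Y  Y  M  C  M  M  M  M  M  M  Y
 ·  0  0  0  0  0  0  0  0  0  0  0  0  0
 M  0  0  0  0  1  1  1  1  1  1  1  1  1
 Y  0  1  1  1  1  1  1  1  1  1  1  1  2
 Y  0  1  2  2  2  2  2  2  2  2  2  2  2
 M  0  1  2  2  3  3  3  3  3  3  3  3  3
 M  0  1  2  2  3  3  4  4  4  4  4  4  4
 M  0  1  2  2  3  3  4  5  5  5  5  5  5
 Y  0  1  2  3  3  3  4  5  5  5  5  5  6
 M  0  1  2  3  4  4  4  5  6  6  6  6  6
 M  0  1  2  3  4  4  5  5  6  7  7  7  7
 M  0  1  2  3  4  4  5  6  6  7  8  8  8
 Y  0  1  2  3  4  4  5  6  6  7  8  8  9
dp[11][12] = 9. One LCS (by backtracking along matches): YYMMMMMMY.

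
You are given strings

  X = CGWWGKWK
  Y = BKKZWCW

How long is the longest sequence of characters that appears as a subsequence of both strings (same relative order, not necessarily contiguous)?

2

One common subsequence of length 2: C (X #1, Y #6), then W (X #7, Y #7). dp[8][7] = 2 confirms this is the maximum.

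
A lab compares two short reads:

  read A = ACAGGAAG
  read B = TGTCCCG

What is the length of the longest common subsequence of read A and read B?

2

Pick C (read A #2, read B #6); then G (read A #8, read B #7); all 2 bases appear in both, in order. The LCS DP gives dp[8][7] = 2, so this is optimal.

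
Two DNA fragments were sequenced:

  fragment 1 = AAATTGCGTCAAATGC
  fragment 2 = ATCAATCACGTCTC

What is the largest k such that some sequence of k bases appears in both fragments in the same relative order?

One common subsequence of length 10: A (fragment 1 #1, fragment 2 #1); then A (fragment 1 #2, fragment 2 #4); then A (fragment 1 #3, fragment 2 #5); then T (fragment 1 #4, fragment 2 #6); then C (fragment 1 #7, fragment 2 #9); then G (fragment 1 #8, fragment 2 #10); then T (fragment 1 #9, fragment 2 #11); then C (fragment 1 #10, fragment 2 #12); then T (fragment 1 #14, fragment 2 #13); then C (fragment 1 #16, fragment 2 #14). Since dp[16][14] = 10, nothing longer is possible.

10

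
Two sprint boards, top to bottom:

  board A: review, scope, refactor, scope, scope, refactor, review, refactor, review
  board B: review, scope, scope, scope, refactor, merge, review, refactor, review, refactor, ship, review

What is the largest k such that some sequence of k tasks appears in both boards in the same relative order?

8

One common subsequence of length 8: review (board A #1, board B #1), then scope (board A #2, board B #2), then scope (board A #4, board B #3), then scope (board A #5, board B #4), then refactor (board A #6, board B #8), then review (board A #7, board B #9), then refactor (board A #8, board B #10), then review (board A #9, board B #12). Since dp[9][12] = 8, nothing longer is possible.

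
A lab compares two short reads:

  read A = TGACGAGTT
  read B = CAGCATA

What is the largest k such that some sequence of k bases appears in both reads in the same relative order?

4

Let dp[i][j] be the LCS length of the first i bases of read A and the first j bases of read B. dp[i][j] = dp[i-1][j-1]+1 when the i-th and j-th bases match, else max(dp[i-1][j], dp[i][j-1]).
    ·  C  A  G  C  A  T  A
 ·  0  0  0  0  0  0  0  0
 T  0  0  0  0  0  0  1  1
 G  0  0  0  1  1  1  1  1
 A  0  0  1  1  1  2  2  2
 C  0  1  1  1  2  2  2  2
 G  0  1  1  2  2  2  2  2
 A  0  1  2  2  2  3  3  3
 G  0  1  2  3  3  3  3  3
 T  0  1  2  3  3  3  4  4
 T  0  1  2  3  3  3  4  4
dp[9][7] = 4. One LCS (by backtracking along matches): GCAT.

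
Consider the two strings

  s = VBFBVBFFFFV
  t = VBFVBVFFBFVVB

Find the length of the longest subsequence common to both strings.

9

Let dp[i][j] be the LCS length of the first i characters of s and the first j characters of t. dp[i][j] = dp[i-1][j-1]+1 when the i-th and j-th characters match, else max(dp[i-1][j], dp[i][j-1]).
    ·  V  B  F  V  B  V  F  F  B  F  V  V  B
 ·  0  0  0  0  0  0  0  0  0  0  0  0  0  0
 V  0  1  1  1  1  1  1  1  1  1  1  1  1  1
 B  0  1  2  2  2  2  2  2  2  2  2  2  2  2
 F  0  1  2  3  3  3  3  3  3  3  3  3  3  3
 B  0  1  2  3  3  4  4  4  4  4  4  4  4  4
 V  0  1  2  3  4  4  5  5  5  5  5  5  5  5
 B  0  1  2  3  4  5  5  5  5  6  6  6  6  6
 F  0  1  2  3  4  5  5  6  6  6  7  7  7  7
 F  0  1  2  3  4  5  5  6  7  7  7  7  7  7
 F  0  1  2  3  4  5  5  6  7  7  8  8  8  8
 F  0  1  2  3  4  5  5  6  7  7  8  8  8  8
 V  0  1  2  3  4  5  6  6  7  7  8  9  9  9
dp[11][13] = 9. One LCS (by backtracking along matches): VBFBVFFFV.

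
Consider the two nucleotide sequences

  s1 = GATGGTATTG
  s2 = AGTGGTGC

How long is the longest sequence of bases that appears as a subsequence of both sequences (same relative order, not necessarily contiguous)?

Taking G (s1 #1, s2 #2), T (s1 #3, s2 #3), G (s1 #4, s2 #4), G (s1 #5, s2 #5), T (s1 #9, s2 #6), G (s1 #10, s2 #7) gives a common subsequence of length 6. The LCS DP gives dp[10][8] = 6, so this is optimal.

6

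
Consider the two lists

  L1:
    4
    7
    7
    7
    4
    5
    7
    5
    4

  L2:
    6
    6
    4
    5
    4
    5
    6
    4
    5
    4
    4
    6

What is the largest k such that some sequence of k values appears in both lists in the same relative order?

5

Match 4 [1,3], 4 [5,5], 5 [6,6], 5 [8,9], 4 [9,11] — 5 values in the same relative order in both, and the DP table's final entry dp[9][12] is also 5, so no common subsequence is longer.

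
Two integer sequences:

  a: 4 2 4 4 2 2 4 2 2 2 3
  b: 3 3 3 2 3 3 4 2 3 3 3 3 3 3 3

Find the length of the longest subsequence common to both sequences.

Match 2 at a[2]=b[4]; then 4 at a[4]=b[7]; then 2 at a[5]=b[8]; then 3 at a[11]=b[15] — 4 values in the same relative order in both. dp[11][15] = 4 confirms this is the maximum.

4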